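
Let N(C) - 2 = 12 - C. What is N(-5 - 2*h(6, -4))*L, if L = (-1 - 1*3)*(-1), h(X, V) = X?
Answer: 124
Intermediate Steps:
N(C) = 14 - C (N(C) = 2 + (12 - C) = 14 - C)
L = 4 (L = (-1 - 3)*(-1) = -4*(-1) = 4)
N(-5 - 2*h(6, -4))*L = (14 - (-5 - 2*6))*4 = (14 - (-5 - 12))*4 = (14 - 1*(-17))*4 = (14 + 17)*4 = 31*4 = 124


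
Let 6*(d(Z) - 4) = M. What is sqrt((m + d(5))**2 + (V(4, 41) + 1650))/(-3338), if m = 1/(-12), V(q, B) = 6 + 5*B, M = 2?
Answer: -sqrt(30065)/13352 ≈ -0.012986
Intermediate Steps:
d(Z) = 13/3 (d(Z) = 4 + (1/6)*2 = 4 + 1/3 = 13/3)
m = -1/12 ≈ -0.083333
sqrt((m + d(5))**2 + (V(4, 41) + 1650))/(-3338) = sqrt((-1/12 + 13/3)**2 + ((6 + 5*41) + 1650))/(-3338) = sqrt((17/4)**2 + ((6 + 205) + 1650))*(-1/3338) = sqrt(289/16 + (211 + 1650))*(-1/3338) = sqrt(289/16 + 1861)*(-1/3338) = sqrt(30065/16)*(-1/3338) = (sqrt(30065)/4)*(-1/3338) = -sqrt(30065)/13352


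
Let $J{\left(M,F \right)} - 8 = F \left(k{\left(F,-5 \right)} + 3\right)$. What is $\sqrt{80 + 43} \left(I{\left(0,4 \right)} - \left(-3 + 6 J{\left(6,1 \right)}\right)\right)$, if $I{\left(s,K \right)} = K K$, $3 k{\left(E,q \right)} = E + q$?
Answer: $- 39 \sqrt{123} \approx -432.53$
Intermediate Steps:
$k{\left(E,q \right)} = \frac{E}{3} + \frac{q}{3}$ ($k{\left(E,q \right)} = \frac{E + q}{3} = \frac{E}{3} + \frac{q}{3}$)
$J{\left(M,F \right)} = 8 + F \left(\frac{4}{3} + \frac{F}{3}\right)$ ($J{\left(M,F \right)} = 8 + F \left(\left(\frac{F}{3} + \frac{1}{3} \left(-5\right)\right) + 3\right) = 8 + F \left(\left(\frac{F}{3} - \frac{5}{3}\right) + 3\right) = 8 + F \left(\left(- \frac{5}{3} + \frac{F}{3}\right) + 3\right) = 8 + F \left(\frac{4}{3} + \frac{F}{3}\right)$)
$I{\left(s,K \right)} = K^{2}$
$\sqrt{80 + 43} \left(I{\left(0,4 \right)} - \left(-3 + 6 J{\left(6,1 \right)}\right)\right) = \sqrt{80 + 43} \left(4^{2} + \left(- 6 \left(8 + \frac{1^{2}}{3} + \frac{4}{3} \cdot 1\right) + 3\right)\right) = \sqrt{123} \left(16 + \left(- 6 \left(8 + \frac{1}{3} \cdot 1 + \frac{4}{3}\right) + 3\right)\right) = \sqrt{123} \left(16 + \left(- 6 \left(8 + \frac{1}{3} + \frac{4}{3}\right) + 3\right)\right) = \sqrt{123} \left(16 + \left(\left(-6\right) \frac{29}{3} + 3\right)\right) = \sqrt{123} \left(16 + \left(-58 + 3\right)\right) = \sqrt{123} \left(16 - 55\right) = \sqrt{123} \left(-39\right) = - 39 \sqrt{123}$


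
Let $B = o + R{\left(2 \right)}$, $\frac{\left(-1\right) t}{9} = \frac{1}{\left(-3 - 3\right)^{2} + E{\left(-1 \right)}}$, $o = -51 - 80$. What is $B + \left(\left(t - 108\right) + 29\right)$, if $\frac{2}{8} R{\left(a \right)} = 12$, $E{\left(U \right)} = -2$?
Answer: $- \frac{5517}{34} \approx -162.26$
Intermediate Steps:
$R{\left(a \right)} = 48$ ($R{\left(a \right)} = 4 \cdot 12 = 48$)
$o = -131$ ($o = -51 - 80 = -131$)
$t = - \frac{9}{34}$ ($t = - \frac{9}{\left(-3 - 3\right)^{2} - 2} = - \frac{9}{\left(-6\right)^{2} - 2} = - \frac{9}{36 - 2} = - \frac{9}{34} \approx -0.26471$)
$B = -83$ ($B = -131 + 48 = -83$)
$B + \left(\left(t - 108\right) + 29\right) = -83 + \left(\left(- \frac{9}{34} - 108\right) + 29\right) = -83 + \left(- \frac{3681}{34} + 29\right) = -83 - \frac{2695}{34} = - \frac{5517}{34}$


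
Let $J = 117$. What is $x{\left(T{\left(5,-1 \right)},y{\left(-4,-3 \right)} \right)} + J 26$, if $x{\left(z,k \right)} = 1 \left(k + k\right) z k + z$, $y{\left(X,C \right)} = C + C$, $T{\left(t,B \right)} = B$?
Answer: $2969$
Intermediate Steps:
$y{\left(X,C \right)} = 2 C$
$x{\left(z,k \right)} = z + 2 z k^{2}$ ($x{\left(z,k \right)} = 1 \cdot 2 k z k + z = 2 k z k + z = 2 z k^{2} + z = z + 2 z k^{2}$)
$x{\left(T{\left(5,-1 \right)},y{\left(-4,-3 \right)} \right)} + J 26 = - (1 + 2 \left(2 \left(-3\right)\right)^{2}) + 117 \cdot 26 = - (1 + 2 \left(-6\right)^{2}) + 3042 = - (1 + 2 \cdot 36) + 3042 = - (1 + 72) + 3042 = \left(-1\right) 73 + 3042 = -73 + 3042 = 2969$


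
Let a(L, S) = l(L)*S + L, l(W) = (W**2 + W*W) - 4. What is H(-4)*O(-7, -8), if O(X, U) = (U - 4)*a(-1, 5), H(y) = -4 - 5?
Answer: -1188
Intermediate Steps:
H(y) = -9
l(W) = -4 + 2*W**2 (l(W) = (W**2 + W**2) - 4 = 2*W**2 - 4 = -4 + 2*W**2)
a(L, S) = L + S*(-4 + 2*L**2) (a(L, S) = (-4 + 2*L**2)*S + L = S*(-4 + 2*L**2) + L = L + S*(-4 + 2*L**2))
O(X, U) = 44 - 11*U (O(X, U) = (U - 4)*(-1 + 2*5*(-2 + (-1)**2)) = (-4 + U)*(-1 + 2*5*(-2 + 1)) = (-4 + U)*(-1 + 2*5*(-1)) = (-4 + U)*(-1 - 10) = (-4 + U)*(-11) = 44 - 11*U)
H(-4)*O(-7, -8) = -9*(44 - 11*(-8)) = -9*(44 + 88) = -9*132 = -1188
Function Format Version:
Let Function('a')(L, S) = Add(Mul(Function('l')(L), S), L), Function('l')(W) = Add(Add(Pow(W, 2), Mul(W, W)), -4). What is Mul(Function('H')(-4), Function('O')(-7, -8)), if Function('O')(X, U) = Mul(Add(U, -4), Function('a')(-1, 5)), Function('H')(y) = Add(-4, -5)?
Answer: -1188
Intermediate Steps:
Function('H')(y) = -9
Function('l')(W) = Add(-4, Mul(2, Pow(W, 2))) (Function('l')(W) = Add(Add(Pow(W, 2), Pow(W, 2)), -4) = Add(Mul(2, Pow(W, 2)), -4) = Add(-4, Mul(2, Pow(W, 2))))
Function('a')(L, S) = Add(L, Mul(S, Add(-4, Mul(2, Pow(L, 2))))) (Function('a')(L, S) = Add(Mul(Add(-4, Mul(2, Pow(L, 2))), S), L) = Add(Mul(S, Add(-4, Mul(2, Pow(L, 2)))), L) = Add(L, Mul(S, Add(-4, Mul(2, Pow(L, 2))))))
Function('O')(X, U) = Add(44, Mul(-11, U)) (Function('O')(X, U) = Mul(Add(U, -4), Add(-1, Mul(2, 5, Add(-2, Pow(-1, 2))))) = Mul(Add(-4, U), Add(-1, Mul(2, 5, Add(-2, 1)))) = Mul(Add(-4, U), Add(-1, Mul(2, 5, -1))) = Mul(Add(-4, U), Add(-1, -10)) = Mul(Add(-4, U), -11) = Add(44, Mul(-11, U)))
Mul(Function('H')(-4), Function('O')(-7, -8)) = Mul(-9, Add(44, Mul(-11, -8))) = Mul(-9, Add(44, 88)) = Mul(-9, 132) = -1188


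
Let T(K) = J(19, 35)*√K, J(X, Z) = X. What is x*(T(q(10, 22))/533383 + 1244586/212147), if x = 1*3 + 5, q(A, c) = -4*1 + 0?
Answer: 9956688/212147 + 304*I/533383 ≈ 46.933 + 0.00056995*I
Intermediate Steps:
q(A, c) = -4 (q(A, c) = -4 + 0 = -4)
T(K) = 19*√K
x = 8 (x = 3 + 5 = 8)
x*(T(q(10, 22))/533383 + 1244586/212147) = 8*((19*√(-4))/533383 + 1244586/212147) = 8*((19*(2*I))*(1/533383) + 1244586*(1/212147)) = 8*((38*I)*(1/533383) + 1244586/212147) = 8*(38*I/533383 + 1244586/212147) = 8*(1244586/212147 + 38*I/533383) = 9956688/212147 + 304*I/533383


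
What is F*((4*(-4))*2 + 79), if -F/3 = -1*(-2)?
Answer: -282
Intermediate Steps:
F = -6 (F = -(-3)*(-2) = -3*2 = -6)
F*((4*(-4))*2 + 79) = -6*((4*(-4))*2 + 79) = -6*(-16*2 + 79) = -6*(-32 + 79) = -6*47 = -282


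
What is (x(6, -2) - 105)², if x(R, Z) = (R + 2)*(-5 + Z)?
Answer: 25921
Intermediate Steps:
x(R, Z) = (-5 + Z)*(2 + R) (x(R, Z) = (2 + R)*(-5 + Z) = (-5 + Z)*(2 + R))
(x(6, -2) - 105)² = ((-10 - 5*6 + 2*(-2) + 6*(-2)) - 105)² = ((-10 - 30 - 4 - 12) - 105)² = (-56 - 105)² = (-161)² = 25921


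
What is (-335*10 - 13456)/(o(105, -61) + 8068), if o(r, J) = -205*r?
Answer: 16806/13457 ≈ 1.2489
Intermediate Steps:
(-335*10 - 13456)/(o(105, -61) + 8068) = (-335*10 - 13456)/(-205*105 + 8068) = (-3350 - 13456)/(-21525 + 8068) = -16806/(-13457) = -16806*(-1/13457) = 16806/13457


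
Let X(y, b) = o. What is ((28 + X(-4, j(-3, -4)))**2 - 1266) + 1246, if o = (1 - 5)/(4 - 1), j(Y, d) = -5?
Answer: 6220/9 ≈ 691.11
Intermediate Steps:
o = -4/3 ≈ -1.3333
X(y, b) = -4/3
((28 + X(-4, j(-3, -4)))**2 - 1266) + 1246 = ((28 - 4/3)**2 - 1266) + 1246 = ((80/3)**2 - 1266) + 1246 = (6400/9 - 1266) + 1246 = -4994/9 + 1246 = 6220/9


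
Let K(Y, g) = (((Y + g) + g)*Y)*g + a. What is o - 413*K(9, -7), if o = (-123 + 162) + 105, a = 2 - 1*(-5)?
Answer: -132842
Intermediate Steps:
a = 7 (a = 2 + 5 = 7)
o = 144 (o = 39 + 105 = 144)
K(Y, g) = 7 + Y*g*(Y + 2*g) (K(Y, g) = (((Y + g) + g)*Y)*g + 7 = ((Y + 2*g)*Y)*g + 7 = (Y*(Y + 2*g))*g + 7 = Y*g*(Y + 2*g) + 7 = 7 + Y*g*(Y + 2*g))
o - 413*K(9, -7) = 144 - 413*(7 - 7*9**2 + 2*9*(-7)**2) = 144 - 413*(7 - 7*81 + 2*9*49) = 144 - 413*(7 - 567 + 882) = 144 - 413*322 = 144 - 132986 = -132842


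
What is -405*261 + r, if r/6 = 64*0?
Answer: -105705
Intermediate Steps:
r = 0 (r = 6*(64*0) = 6*0 = 0)
-405*261 + r = -405*261 + 0 = -105705 + 0 = -105705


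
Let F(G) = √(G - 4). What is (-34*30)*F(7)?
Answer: -1020*√3 ≈ -1766.7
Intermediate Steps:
F(G) = √(-4 + G)
(-34*30)*F(7) = (-34*30)*√(-4 + 7) = -1020*√3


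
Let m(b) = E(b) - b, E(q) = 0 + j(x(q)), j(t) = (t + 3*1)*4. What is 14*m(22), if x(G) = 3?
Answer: 28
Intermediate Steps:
j(t) = 12 + 4*t (j(t) = (t + 3)*4 = (3 + t)*4 = 12 + 4*t)
E(q) = 24 (E(q) = 0 + (12 + 4*3) = 0 + (12 + 12) = 0 + 24 = 24)
m(b) = 24 - b
14*m(22) = 14*(24 - 1*22) = 14*(24 - 22) = 14*2 = 28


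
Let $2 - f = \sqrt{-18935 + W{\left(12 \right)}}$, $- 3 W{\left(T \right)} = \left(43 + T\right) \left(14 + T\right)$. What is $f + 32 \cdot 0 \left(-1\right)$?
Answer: $2 - \frac{i \sqrt{174705}}{3} \approx 2.0 - 139.33 i$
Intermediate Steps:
$W{\left(T \right)} = - \frac{\left(14 + T\right) \left(43 + T\right)}{3}$ ($W{\left(T \right)} = - \frac{\left(43 + T\right) \left(14 + T\right)}{3} = - \frac{\left(14 + T\right) \left(43 + T\right)}{3}$)
$f = 2 - \frac{i \sqrt{174705}}{3}$ ($f = 2 - \sqrt{-18935 - \left(\frac{1286}{3} + 48\right)} = 2 - \sqrt{-18935 - \frac{1430}{3}} = 2 - \sqrt{- \frac{58235}{3}} = 2 - \frac{i \sqrt{174705}}{3} \approx 2.0 - 139.33 i$)
$f + 32 \cdot 0 \left(-1\right) = \left(2 - \frac{i \sqrt{174705}}{3}\right) + 32 \cdot 0 \left(-1\right) = \left(2 - \frac{i \sqrt{174705}}{3}\right) + 0 \left(-1\right) = \left(2 - \frac{i \sqrt{174705}}{3}\right) + 0 = 2 - \frac{i \sqrt{174705}}{3}$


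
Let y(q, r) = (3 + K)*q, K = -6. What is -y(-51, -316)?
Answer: -153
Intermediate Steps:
y(q, r) = -3*q (y(q, r) = (3 - 6)*q = -3*q)
-y(-51, -316) = -(-3)*(-51) = -1*153 = -153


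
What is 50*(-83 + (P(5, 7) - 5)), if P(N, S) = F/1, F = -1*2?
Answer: -4500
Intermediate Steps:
F = -2
P(N, S) = -2 (P(N, S) = -2/1 = -2*1 = -2)
50*(-83 + (P(5, 7) - 5)) = 50*(-83 + (-2 - 5)) = 50*(-83 - 7) = 50*(-90) = -4500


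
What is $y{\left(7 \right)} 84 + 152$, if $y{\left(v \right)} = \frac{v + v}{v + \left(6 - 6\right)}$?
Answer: $320$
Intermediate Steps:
$y{\left(v \right)} = 2$ ($y{\left(v \right)} = \frac{2 v}{v + \left(6 - 6\right)} = \frac{2 v}{v + 0} = \frac{2 v}{v} = 2$)
$y{\left(7 \right)} 84 + 152 = 2 \cdot 84 + 152 = 168 + 152 = 320$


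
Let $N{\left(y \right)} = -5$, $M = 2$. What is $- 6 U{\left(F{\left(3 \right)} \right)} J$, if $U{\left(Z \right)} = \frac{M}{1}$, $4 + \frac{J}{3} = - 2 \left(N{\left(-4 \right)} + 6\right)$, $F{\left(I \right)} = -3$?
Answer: $216$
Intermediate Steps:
$J = -18$ ($J = -12 + 3 \left(- 2 \left(-5 + 6\right)\right) = -12 + 3 \left(\left(-2\right) 1\right) = -12 + 3 \left(-2\right) = -12 - 6 = -18$)
$U{\left(Z \right)} = 2$ ($U{\left(Z \right)} = \frac{2}{1} = 2 \cdot 1 = 2$)
$- 6 U{\left(F{\left(3 \right)} \right)} J = - 6 \cdot 2 \left(-18\right) = \left(-6\right) \left(-36\right) = 216$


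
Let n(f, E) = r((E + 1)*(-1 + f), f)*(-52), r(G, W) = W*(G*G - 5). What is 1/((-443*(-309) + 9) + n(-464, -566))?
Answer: 1/1665421341496256 ≈ 6.0045e-16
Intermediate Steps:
r(G, W) = W*(-5 + G**2) (r(G, W) = W*(G**2 - 5) = W*(-5 + G**2))
n(f, E) = -52*f*(-5 + (1 + E)**2*(-1 + f)**2) (n(f, E) = (f*(-5 + ((E + 1)*(-1 + f))**2))*(-52) = (f*(-5 + ((1 + E)*(-1 + f))**2))*(-52) = (f*(-5 + (1 + E)**2*(-1 + f)**2))*(-52) = -52*f*(-5 + (1 + E)**2*(-1 + f)**2))
1/((-443*(-309) + 9) + n(-464, -566)) = 1/((-443*(-309) + 9) - 52*(-464)*(-5 + (-1 - 464 - 1*(-566) - 566*(-464))**2)) = 1/((136887 + 9) - 52*(-464)*(-5 + (-1 - 464 + 566 + 262624)**2)) = 1/(136896 - 52*(-464)*(-5 + 262725**2)) = 1/(136896 - 52*(-464)*(-5 + 69024425625)) = 1/(136896 - 52*(-464)*69024425620) = 1/(136896 + 1665421341359360) = 1/1665421341496256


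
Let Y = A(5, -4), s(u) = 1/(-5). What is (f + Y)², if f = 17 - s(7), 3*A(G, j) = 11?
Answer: 97969/225 ≈ 435.42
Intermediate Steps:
A(G, j) = 11/3 (A(G, j) = (⅓)*11 = 11/3)
s(u) = -⅕
Y = 11/3 ≈ 3.6667
f = 86/5 (f = 17 - 1*(-⅕) = 17 + ⅕ = 86/5 ≈ 17.200)
(f + Y)² = (86/5 + 11/3)² = (313/15)² = 97969/225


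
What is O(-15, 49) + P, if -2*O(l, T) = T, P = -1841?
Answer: -3731/2 ≈ -1865.5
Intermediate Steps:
O(l, T) = -T/2
O(-15, 49) + P = -½*49 - 1841 = -49/2 - 1841 = -3731/2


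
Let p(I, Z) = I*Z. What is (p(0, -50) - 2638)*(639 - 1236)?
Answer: 1574886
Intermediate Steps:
(p(0, -50) - 2638)*(639 - 1236) = (0*(-50) - 2638)*(639 - 1236) = (0 - 2638)*(-597) = -2638*(-597) = 1574886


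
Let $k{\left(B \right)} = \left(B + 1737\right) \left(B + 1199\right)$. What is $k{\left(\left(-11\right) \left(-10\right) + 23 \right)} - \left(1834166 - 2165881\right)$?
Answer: $2822555$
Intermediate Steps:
$k{\left(B \right)} = \left(1199 + B\right) \left(1737 + B\right)$ ($k{\left(B \right)} = \left(1737 + B\right) \left(1199 + B\right) = \left(1199 + B\right) \left(1737 + B\right)$)
$k{\left(\left(-11\right) \left(-10\right) + 23 \right)} - \left(1834166 - 2165881\right) = \left(2082663 + \left(\left(-11\right) \left(-10\right) + 23\right)^{2} + 2936 \left(\left(-11\right) \left(-10\right) + 23\right)\right) - \left(1834166 - 2165881\right) = \left(2082663 + \left(110 + 23\right)^{2} + 2936 \left(110 + 23\right)\right) - \left(1834166 - 2165881\right) = \left(2082663 + 133^{2} + 2936 \cdot 133\right) - -331715 = \left(2082663 + 17689 + 390488\right) + 331715 = 2490840 + 331715 = 2822555$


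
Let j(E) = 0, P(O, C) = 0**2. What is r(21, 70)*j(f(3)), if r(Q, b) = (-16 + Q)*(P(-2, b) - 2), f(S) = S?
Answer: 0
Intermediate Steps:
P(O, C) = 0
r(Q, b) = 32 - 2*Q (r(Q, b) = (-16 + Q)*(0 - 2) = (-16 + Q)*(-2) = 32 - 2*Q)
r(21, 70)*j(f(3)) = (32 - 2*21)*0 = (32 - 42)*0 = -10*0 = 0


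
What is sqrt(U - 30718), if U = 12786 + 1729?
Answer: I*sqrt(16203) ≈ 127.29*I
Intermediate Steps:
U = 14515
sqrt(U - 30718) = sqrt(14515 - 30718) = sqrt(-16203) = I*sqrt(16203)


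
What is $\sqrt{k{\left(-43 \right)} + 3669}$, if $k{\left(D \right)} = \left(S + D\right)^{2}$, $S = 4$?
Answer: $\sqrt{5190} \approx 72.042$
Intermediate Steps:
$k{\left(D \right)} = \left(4 + D\right)^{2}$
$\sqrt{k{\left(-43 \right)} + 3669} = \sqrt{\left(4 - 43\right)^{2} + 3669} = \sqrt{\left(-39\right)^{2} + 3669} = \sqrt{1521 + 3669} = \sqrt{5190}$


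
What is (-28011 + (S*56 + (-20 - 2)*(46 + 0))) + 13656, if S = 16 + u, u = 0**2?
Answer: -14471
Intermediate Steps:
u = 0
S = 16 (S = 16 + 0 = 16)
(-28011 + (S*56 + (-20 - 2)*(46 + 0))) + 13656 = (-28011 + (16*56 + (-20 - 2)*(46 + 0))) + 13656 = (-28011 + (896 - 22*46)) + 13656 = (-28011 + (896 - 1012)) + 13656 = (-28011 - 116) + 13656 = -28127 + 13656 = -14471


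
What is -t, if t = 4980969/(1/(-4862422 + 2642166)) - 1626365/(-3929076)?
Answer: 43451754850381242499/3929076 ≈ 1.1059e+13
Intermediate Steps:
t = -43451754850381242499/3929076 (t = 4980969/(1/(-2220256)) - 1626365*(-1/3929076) = 4980969/(-1/2220256) + 1626365/3929076 = 4980969*(-2220256) + 1626365/3929076 = -11059026308064 + 1626365/3929076 = -43451754850381242499/3929076 ≈ -1.1059e+13)
-t = -1*(-43451754850381242499/3929076) = 43451754850381242499/3929076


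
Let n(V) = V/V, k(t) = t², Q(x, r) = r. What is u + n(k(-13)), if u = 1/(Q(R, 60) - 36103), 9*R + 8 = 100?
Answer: 36042/36043 ≈ 0.99997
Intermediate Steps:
R = 92/9 (R = -8/9 + (⅑)*100 = -8/9 + 100/9 = 92/9 ≈ 10.222)
u = -1/36043 (u = 1/(60 - 36103) = 1/(-36043) = -1/36043 ≈ -2.7745e-5)
n(V) = 1
u + n(k(-13)) = -1/36043 + 1 = 36042/36043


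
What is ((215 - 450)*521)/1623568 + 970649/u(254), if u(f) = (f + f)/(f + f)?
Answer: 33530096451/34544 ≈ 9.7065e+5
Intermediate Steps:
u(f) = 1 (u(f) = (2*f)/((2*f)) = (2*f)*(1/(2*f)) = 1)
((215 - 450)*521)/1623568 + 970649/u(254) = ((215 - 450)*521)/1623568 + 970649/1 = -235*521*(1/1623568) + 970649*1 = -122435*1/1623568 + 970649 = -2605/34544 + 970649 = 33530096451/34544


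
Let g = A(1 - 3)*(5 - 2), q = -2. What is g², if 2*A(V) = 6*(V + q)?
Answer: 1296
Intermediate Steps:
A(V) = -6 + 3*V (A(V) = (6*(V - 2))/2 = (6*(-2 + V))/2 = (-12 + 6*V)/2 = -6 + 3*V)
g = -36 (g = (-6 + 3*(1 - 3))*(5 - 2) = (-6 + 3*(-2))*3 = (-6 - 6)*3 = -12*3 = -36)
g² = (-36)² = 1296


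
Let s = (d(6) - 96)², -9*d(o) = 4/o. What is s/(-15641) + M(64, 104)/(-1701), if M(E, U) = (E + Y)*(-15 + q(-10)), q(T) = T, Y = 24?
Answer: 56128748/79816023 ≈ 0.70323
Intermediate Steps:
d(o) = -4/(9*o)
M(E, U) = -600 - 25*E (M(E, U) = (E + 24)*(-15 - 10) = (24 + E)*(-25) = -600 - 25*E)
s = 6728836/729 (s = (-4/9/6 - 96)² = (-4/9*⅙ - 96)² = (-2/27 - 96)² = (-2594/27)² = 6728836/729 ≈ 9230.2)
s/(-15641) + M(64, 104)/(-1701) = (6728836/729)/(-15641) + (-600 - 25*64)/(-1701) = (6728836/729)*(-1/15641) + (-600 - 1600)*(-1/1701) = -6728836/11402289 - 2200*(-1/1701) = -6728836/11402289 + 2200/1701 = 56128748/79816023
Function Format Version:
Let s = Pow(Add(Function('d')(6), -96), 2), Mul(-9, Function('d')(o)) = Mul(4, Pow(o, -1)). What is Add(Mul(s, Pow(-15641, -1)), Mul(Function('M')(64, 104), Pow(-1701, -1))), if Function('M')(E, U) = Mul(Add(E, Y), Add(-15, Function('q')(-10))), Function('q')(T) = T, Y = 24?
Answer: Rational(56128748, 79816023) ≈ 0.70323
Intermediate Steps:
Function('d')(o) = Mul(Rational(-4, 9), Pow(o, -1)) (Function('d')(o) = Mul(Rational(-1, 9), Mul(4, Pow(o, -1))) = Mul(Rational(-4, 9), Pow(o, -1)))
Function('M')(E, U) = Add(-600, Mul(-25, E)) (Function('M')(E, U) = Mul(Add(E, 24), Add(-15, -10)) = Mul(Add(24, E), -25) = Add(-600, Mul(-25, E)))
s = Rational(6728836, 729) (s = Pow(Add(Mul(Rational(-4, 9), Pow(6, -1)), -96), 2) = Pow(Add(Mul(Rational(-4, 9), Rational(1, 6)), -96), 2) = Pow(Add(Rational(-2, 27), -96), 2) = Pow(Rational(-2594, 27), 2) = Rational(6728836, 729) ≈ 9230.2)
Add(Mul(s, Pow(-15641, -1)), Mul(Function('M')(64, 104), Pow(-1701, -1))) = Add(Mul(Rational(6728836, 729), Pow(-15641, -1)), Mul(Add(-600, Mul(-25, 64)), Pow(-1701, -1))) = Add(Mul(Rational(6728836, 729), Rational(-1, 15641)), Mul(Add(-600, -1600), Rational(-1, 1701))) = Add(Rational(-6728836, 11402289), Mul(-2200, Rational(-1, 1701))) = Add(Rational(-6728836, 11402289), Rational(2200, 1701)) = Rational(56128748, 79816023)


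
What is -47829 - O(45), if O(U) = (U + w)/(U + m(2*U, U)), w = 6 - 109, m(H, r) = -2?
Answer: -2056589/43 ≈ -47828.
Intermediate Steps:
w = -103
O(U) = (-103 + U)/(-2 + U) (O(U) = (U - 103)/(U - 2) = (-103 + U)/(-2 + U))
-47829 - O(45) = -47829 - (-103 + 45)/(-2 + 45) = -47829 - (-58)/43 = -47829 - 1*(-58/43) = -47829 + 58/43 = -2056589/43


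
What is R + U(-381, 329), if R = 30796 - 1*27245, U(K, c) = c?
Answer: 3880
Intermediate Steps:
R = 3551 (R = 30796 - 27245 = 3551)
R + U(-381, 329) = 3551 + 329 = 3880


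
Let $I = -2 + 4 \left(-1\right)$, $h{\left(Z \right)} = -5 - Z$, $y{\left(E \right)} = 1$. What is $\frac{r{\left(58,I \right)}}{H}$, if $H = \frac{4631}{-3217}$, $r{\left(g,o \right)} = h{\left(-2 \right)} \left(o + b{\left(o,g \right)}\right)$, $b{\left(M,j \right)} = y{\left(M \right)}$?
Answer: $- \frac{48255}{4631} \approx -10.42$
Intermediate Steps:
$b{\left(M,j \right)} = 1$
$I = -6$ ($I = -2 - 4 = -6$)
$r{\left(g,o \right)} = -3 - 3 o$ ($r{\left(g,o \right)} = \left(-5 - -2\right) \left(o + 1\right) = \left(-5 + 2\right) \left(1 + o\right) = - 3 \left(1 + o\right) = -3 - 3 o$)
$H = - \frac{4631}{3217}$ ($H = 4631 \left(- \frac{1}{3217}\right) = - \frac{4631}{3217} \approx -1.4395$)
$\frac{r{\left(58,I \right)}}{H} = \frac{-3 - -18}{- \frac{4631}{3217}} = \left(-3 + 18\right) \left(- \frac{3217}{4631}\right) = 15 \left(- \frac{3217}{4631}\right) = - \frac{48255}{4631}$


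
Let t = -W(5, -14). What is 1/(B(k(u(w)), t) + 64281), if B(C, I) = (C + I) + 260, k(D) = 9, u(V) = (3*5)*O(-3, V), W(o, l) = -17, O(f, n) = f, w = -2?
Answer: 1/64567 ≈ 1.5488e-5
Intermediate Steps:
u(V) = -45 (u(V) = (3*5)*(-3) = 15*(-3) = -45)
t = 17 (t = -1*(-17) = 17)
B(C, I) = 260 + C + I
1/(B(k(u(w)), t) + 64281) = 1/((260 + 9 + 17) + 64281) = 1/(286 + 64281) = 1/64567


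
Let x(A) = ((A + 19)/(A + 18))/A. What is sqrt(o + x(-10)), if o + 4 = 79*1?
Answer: sqrt(29955)/20 ≈ 8.6538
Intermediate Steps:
x(A) = (19 + A)/(A*(18 + A)) (x(A) = ((19 + A)/(18 + A))/A = (19 + A)/(A*(18 + A)))
o = 75 (o = -4 + 79*1 = -4 + 79 = 75)
sqrt(o + x(-10)) = sqrt(75 + (19 - 10)/((-10)*(18 - 10))) = sqrt(75 - 1/10*9/8) = sqrt(75 - 1/10*1/8*9) = sqrt(75 - 9/80) = sqrt(5991/80) = sqrt(29955)/20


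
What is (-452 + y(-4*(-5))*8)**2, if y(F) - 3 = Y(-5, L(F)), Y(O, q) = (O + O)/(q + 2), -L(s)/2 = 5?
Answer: 174724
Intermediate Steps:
L(s) = -10 (L(s) = -2*5 = -10)
Y(O, q) = 2*O/(2 + q) (Y(O, q) = (2*O)/(2 + q) = 2*O/(2 + q))
y(F) = 17/4 (y(F) = 3 + 2*(-5)/(2 - 10) = 3 + 2*(-5)/(-8) = 3 + 2*(-5)*(-1/8) = 3 + 5/4 = 17/4)
(-452 + y(-4*(-5))*8)**2 = (-452 + (17/4)*8)**2 = (-452 + 34)**2 = (-418)**2 = 174724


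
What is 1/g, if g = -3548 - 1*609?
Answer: -1/4157 ≈ -0.00024056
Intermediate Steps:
g = -4157 (g = -3548 - 609 = -4157)
1/g = 1/(-4157) = -1/4157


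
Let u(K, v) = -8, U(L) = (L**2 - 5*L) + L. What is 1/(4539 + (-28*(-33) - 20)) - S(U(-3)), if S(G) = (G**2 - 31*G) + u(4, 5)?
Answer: 1186575/5443 ≈ 218.00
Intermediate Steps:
U(L) = L**2 - 4*L
S(G) = -8 + G**2 - 31*G (S(G) = (G**2 - 31*G) - 8 = -8 + G**2 - 31*G)
1/(4539 + (-28*(-33) - 20)) - S(U(-3)) = 1/(4539 + (-28*(-33) - 20)) - (-8 + (-3*(-4 - 3))**2 - (-93)*(-4 - 3)) = 1/(4539 + (924 - 20)) - (-8 + (-3*(-7))**2 - (-93)*(-7)) = 1/(4539 + 904) - (-8 + 21**2 - 31*21) = 1/5443 - (-8 + 441 - 651) = 1/5443 - 1*(-218) = 1/5443 + 218 = 1186575/5443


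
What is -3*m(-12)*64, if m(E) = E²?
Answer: -27648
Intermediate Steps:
-3*m(-12)*64 = -3*(-12)²*64 = -3*144*64 = -432*64 = -27648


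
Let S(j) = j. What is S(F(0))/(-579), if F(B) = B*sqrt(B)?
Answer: 0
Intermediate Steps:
F(B) = B**(3/2)
S(F(0))/(-579) = 0**(3/2)/(-579) = 0*(-1/579) = 0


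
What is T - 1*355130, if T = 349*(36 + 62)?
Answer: -320928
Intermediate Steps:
T = 34202 (T = 349*98 = 34202)
T - 1*355130 = 34202 - 1*355130 = 34202 - 355130 = -320928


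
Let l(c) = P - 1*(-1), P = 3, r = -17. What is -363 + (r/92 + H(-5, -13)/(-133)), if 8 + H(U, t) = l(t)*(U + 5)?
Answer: -4443193/12236 ≈ -363.12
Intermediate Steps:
l(c) = 4 (l(c) = 3 - 1*(-1) = 3 + 1 = 4)
H(U, t) = 12 + 4*U (H(U, t) = -8 + 4*(U + 5) = -8 + 4*(5 + U) = -8 + (20 + 4*U) = 12 + 4*U)
-363 + (r/92 + H(-5, -13)/(-133)) = -363 + (-17/92 + (12 + 4*(-5))/(-133)) = -363 + (-17*1/92 + (12 - 20)*(-1/133)) = -363 + (-17/92 - 8*(-1/133)) = -363 + (-17/92 + 8/133) = -363 - 1525/12236 = -4443193/12236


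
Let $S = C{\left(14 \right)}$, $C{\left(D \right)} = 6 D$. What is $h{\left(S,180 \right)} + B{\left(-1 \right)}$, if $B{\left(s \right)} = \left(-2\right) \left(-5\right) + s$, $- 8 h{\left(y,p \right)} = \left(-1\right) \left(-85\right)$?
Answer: $- \frac{13}{8} \approx -1.625$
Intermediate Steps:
$S = 84$ ($S = 6 \cdot 14 = 84$)
$h{\left(y,p \right)} = - \frac{85}{8}$ ($h{\left(y,p \right)} = - \frac{\left(-1\right) \left(-85\right)}{8} = \left(- \frac{1}{8}\right) 85 = - \frac{85}{8}$)
$B{\left(s \right)} = 10 + s$
$h{\left(S,180 \right)} + B{\left(-1 \right)} = - \frac{85}{8} + \left(10 - 1\right) = - \frac{85}{8} + 9 = - \frac{13}{8}$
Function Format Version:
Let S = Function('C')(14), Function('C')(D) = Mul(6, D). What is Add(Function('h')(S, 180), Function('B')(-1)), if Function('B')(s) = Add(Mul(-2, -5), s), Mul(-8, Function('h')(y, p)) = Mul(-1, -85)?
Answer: Rational(-13, 8) ≈ -1.6250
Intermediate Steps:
S = 84 (S = Mul(6, 14) = 84)
Function('h')(y, p) = Rational(-85, 8) (Function('h')(y, p) = Mul(Rational(-1, 8), Mul(-1, -85)) = Mul(Rational(-1, 8), 85) = Rational(-85, 8))
Function('B')(s) = Add(10, s)
Add(Function('h')(S, 180), Function('B')(-1)) = Add(Rational(-85, 8), Add(10, -1)) = Add(Rational(-85, 8), 9) = Rational(-13, 8)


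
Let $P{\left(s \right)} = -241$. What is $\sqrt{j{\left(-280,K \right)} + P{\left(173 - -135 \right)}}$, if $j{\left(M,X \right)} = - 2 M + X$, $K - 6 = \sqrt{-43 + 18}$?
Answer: $\sqrt{325 + 5 i} \approx 18.028 + 0.1387 i$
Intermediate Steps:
$K = 6 + 5 i$ ($K = 6 + \sqrt{-43 + 18} = 6 + \sqrt{-25} = 6 + 5 i \approx 6.0 + 5.0 i$)
$j{\left(M,X \right)} = X - 2 M$
$\sqrt{j{\left(-280,K \right)} + P{\left(173 - -135 \right)}} = \sqrt{\left(\left(6 + 5 i\right) - -560\right) - 241} = \sqrt{\left(\left(6 + 5 i\right) + 560\right) - 241} = \sqrt{\left(566 + 5 i\right) - 241} = \sqrt{325 + 5 i}$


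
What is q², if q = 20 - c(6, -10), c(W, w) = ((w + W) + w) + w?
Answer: 1936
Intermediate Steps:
c(W, w) = W + 3*w (c(W, w) = ((W + w) + w) + w = (W + 2*w) + w = W + 3*w)
q = 44 (q = 20 - (6 + 3*(-10)) = 20 - (6 - 30) = 20 - 1*(-24) = 20 + 24 = 44)
q² = 44² = 1936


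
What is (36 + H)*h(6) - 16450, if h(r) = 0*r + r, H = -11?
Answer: -16300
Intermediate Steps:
h(r) = r (h(r) = 0 + r = r)
(36 + H)*h(6) - 16450 = (36 - 11)*6 - 16450 = 25*6 - 16450 = 150 - 16450 = -16300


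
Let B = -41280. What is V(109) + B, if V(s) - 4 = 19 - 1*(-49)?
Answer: -41208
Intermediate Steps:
V(s) = 72 (V(s) = 4 + (19 - 1*(-49)) = 4 + (19 + 49) = 4 + 68 = 72)
V(109) + B = 72 - 41280 = -41208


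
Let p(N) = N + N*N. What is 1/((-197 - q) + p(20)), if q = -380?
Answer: 1/603 ≈ 0.0016584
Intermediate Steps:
p(N) = N + N²
1/((-197 - q) + p(20)) = 1/((-197 - 1*(-380)) + 20*(1 + 20)) = 1/((-197 + 380) + 20*21) = 1/(183 + 420) = 1/603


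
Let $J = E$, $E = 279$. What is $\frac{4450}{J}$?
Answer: $\frac{4450}{279} \approx 15.95$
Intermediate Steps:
$J = 279$
$\frac{4450}{J} = \frac{4450}{279}$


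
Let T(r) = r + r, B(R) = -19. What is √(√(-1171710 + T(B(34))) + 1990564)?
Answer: √(1990564 + 2*I*√292937) ≈ 1410.9 + 0.384*I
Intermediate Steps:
T(r) = 2*r
√(√(-1171710 + T(B(34))) + 1990564) = √(√(-1171710 + 2*(-19)) + 1990564) = √(√(-1171710 - 38) + 1990564) = √(√(-1171748) + 1990564) = √(2*I*√292937 + 1990564) = √(1990564 + 2*I*√292937)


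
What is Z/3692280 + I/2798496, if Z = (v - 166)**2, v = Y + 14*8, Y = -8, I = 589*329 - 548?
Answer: 245334607/3500281440 ≈ 0.070090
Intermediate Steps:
I = 193233 (I = 193781 - 548 = 193233)
v = 104 (v = -8 + 14*8 = -8 + 112 = 104)
Z = 3844 (Z = (104 - 166)**2 = (-62)**2 = 3844)
Z/3692280 + I/2798496 = 3844/3692280 + 193233/2798496 = 3844*(1/3692280) + 193233*(1/2798496) = 961/923070 + 1571/22752 = 245334607/3500281440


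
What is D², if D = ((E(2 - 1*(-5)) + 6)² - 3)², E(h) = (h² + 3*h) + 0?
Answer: 1110724189245841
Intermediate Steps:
E(h) = h² + 3*h
D = 33327529 (D = (((2 - 1*(-5))*(3 + (2 - 1*(-5))) + 6)² - 3)² = (((2 + 5)*(3 + (2 + 5)) + 6)² - 3)² = ((7*(3 + 7) + 6)² - 3)² = ((7*10 + 6)² - 3)² = ((70 + 6)² - 3)² = (76² - 3)² = (5776 - 3)² = 5773² = 33327529)
D² = 33327529² = 1110724189245841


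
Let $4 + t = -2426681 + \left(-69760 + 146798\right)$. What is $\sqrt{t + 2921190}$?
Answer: $\sqrt{571543} \approx 756.0$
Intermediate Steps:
$t = -2349647$ ($t = -4 + \left(-2426681 + \left(-69760 + 146798\right)\right) = -4 + \left(-2426681 + 77038\right) = -4 - 2349643 = -2349647$)
$\sqrt{t + 2921190} = \sqrt{-2349647 + 2921190} = \sqrt{571543}$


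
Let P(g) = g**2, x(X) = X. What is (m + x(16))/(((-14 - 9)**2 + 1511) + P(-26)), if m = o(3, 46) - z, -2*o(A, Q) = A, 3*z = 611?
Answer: -1135/16296 ≈ -0.069649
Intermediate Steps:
z = 611/3 (z = (1/3)*611 = 611/3 ≈ 203.67)
o(A, Q) = -A/2
m = -1231/6 (m = -1/2*3 - 1*611/3 = -3/2 - 611/3 = -1231/6 ≈ -205.17)
(m + x(16))/(((-14 - 9)**2 + 1511) + P(-26)) = (-1231/6 + 16)/(((-14 - 9)**2 + 1511) + (-26)**2) = -1135/(6*(((-23)**2 + 1511) + 676)) = -1135/(6*((529 + 1511) + 676)) = -1135/(6*(2040 + 676)) = -1135/6/2716 = -1135/6*1/2716 = -1135/16296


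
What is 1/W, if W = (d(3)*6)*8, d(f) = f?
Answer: 1/144 ≈ 0.0069444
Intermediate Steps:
W = 144 (W = (3*6)*8 = 18*8 = 144)
1/W = 1/144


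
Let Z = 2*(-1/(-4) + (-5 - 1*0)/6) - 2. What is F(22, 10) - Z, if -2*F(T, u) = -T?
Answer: 85/6 ≈ 14.167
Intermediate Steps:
F(T, u) = T/2 (F(T, u) = -(-1)*T/2 = T/2)
Z = -19/6 (Z = 2*(-1*(-¼) + (-5 + 0)*(⅙)) - 2 = 2*(¼ - 5*⅙) - 2 = 2*(¼ - ⅚) - 2 = 2*(-7/12) - 2 = -7/6 - 2 = -19/6 ≈ -3.1667)
F(22, 10) - Z = (½)*22 - 1*(-19/6) = 11 + 19/6 = 85/6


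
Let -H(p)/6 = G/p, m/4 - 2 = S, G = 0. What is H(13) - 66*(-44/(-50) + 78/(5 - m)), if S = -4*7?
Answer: -286968/2725 ≈ -105.31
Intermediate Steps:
S = -28
m = -104 (m = 8 + 4*(-28) = 8 - 112 = -104)
H(p) = 0 (H(p) = -0/p = -6*0 = 0)
H(13) - 66*(-44/(-50) + 78/(5 - m)) = 0 - 66*(-44/(-50) + 78/(5 - 1*(-104))) = 0 - 66*(-44*(-1/50) + 78/(5 + 104)) = 0 - 66*(22/25 + 78/109) = 0 - 66*4348/2725 = 0 - 286968/2725 = -286968/2725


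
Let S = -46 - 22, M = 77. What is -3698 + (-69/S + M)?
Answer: -246159/68 ≈ -3620.0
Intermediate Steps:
S = -68
-3698 + (-69/S + M) = -3698 + (-69/(-68) + 77) = -3698 + (-1/68*(-69) + 77) = -3698 + (69/68 + 77) = -3698 + 5305/68 = -246159/68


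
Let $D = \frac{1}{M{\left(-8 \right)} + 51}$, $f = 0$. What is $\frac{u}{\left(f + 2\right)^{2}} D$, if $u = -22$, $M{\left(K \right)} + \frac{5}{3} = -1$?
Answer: $- \frac{33}{290} \approx -0.11379$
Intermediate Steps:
$M{\left(K \right)} = - \frac{8}{3}$ ($M{\left(K \right)} = - \frac{5}{3} - 1 = - \frac{8}{3}$)
$D = \frac{3}{145}$ ($D = \frac{1}{- \frac{8}{3} + 51} = \frac{1}{\frac{145}{3}} = \frac{3}{145} \approx 0.02069$)
$\frac{u}{\left(f + 2\right)^{2}} D = - \frac{22}{\left(0 + 2\right)^{2}} \cdot \frac{3}{145} = - \frac{22}{2^{2}} \cdot \frac{3}{145} = - \frac{22}{4} \cdot \frac{3}{145} = \left(-22\right) \frac{1}{4} \cdot \frac{3}{145} = \left(- \frac{11}{2}\right) \frac{3}{145} = - \frac{33}{290}$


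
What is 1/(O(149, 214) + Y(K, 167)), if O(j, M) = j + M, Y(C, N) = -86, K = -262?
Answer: 1/277 ≈ 0.0036101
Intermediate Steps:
O(j, M) = M + j
1/(O(149, 214) + Y(K, 167)) = 1/((214 + 149) - 86) = 1/(363 - 86) = 1/277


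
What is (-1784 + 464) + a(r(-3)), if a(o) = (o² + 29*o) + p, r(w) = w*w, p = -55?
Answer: -1033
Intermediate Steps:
r(w) = w²
a(o) = -55 + o² + 29*o (a(o) = (o² + 29*o) - 55 = -55 + o² + 29*o)
(-1784 + 464) + a(r(-3)) = (-1784 + 464) + (-55 + ((-3)²)² + 29*(-3)²) = -1320 + (-55 + 9² + 29*9) = -1320 + (-55 + 81 + 261) = -1320 + 287 = -1033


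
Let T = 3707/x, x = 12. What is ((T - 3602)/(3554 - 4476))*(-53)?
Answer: -2094401/11064 ≈ -189.30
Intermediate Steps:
T = 3707/12 ≈ 308.92
((T - 3602)/(3554 - 4476))*(-53) = ((3707/12 - 3602)/(3554 - 4476))*(-53) = -39517/12/(-922)*(-53) = -39517/12*(-1/922)*(-53) = (39517/11064)*(-53) = -2094401/11064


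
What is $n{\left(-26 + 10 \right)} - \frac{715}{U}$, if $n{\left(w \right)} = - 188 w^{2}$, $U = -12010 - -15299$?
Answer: $- \frac{1106949}{23} \approx -48128.0$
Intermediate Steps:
$U = 3289$ ($U = -12010 + 15299 = 3289$)
$n{\left(-26 + 10 \right)} - \frac{715}{U} = - 188 \left(-26 + 10\right)^{2} - \frac{715}{3289} = - 188 \left(-16\right)^{2} - \frac{5}{23} = \left(-188\right) 256 - \frac{5}{23} = -48128 - \frac{5}{23} = - \frac{1106949}{23}$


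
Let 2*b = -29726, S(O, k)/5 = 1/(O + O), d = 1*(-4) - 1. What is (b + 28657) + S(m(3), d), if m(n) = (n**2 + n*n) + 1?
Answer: 524177/38 ≈ 13794.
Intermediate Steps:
d = -5 (d = -4 - 1 = -5)
m(n) = 1 + 2*n**2 (m(n) = (n**2 + n**2) + 1 = 2*n**2 + 1 = 1 + 2*n**2)
S(O, k) = 5/(2*O) (S(O, k) = 5/(O + O) = 5/((2*O)) = 5*(1/(2*O)) = 5/(2*O))
b = -14863 (b = (1/2)*(-29726) = -14863)
(b + 28657) + S(m(3), d) = (-14863 + 28657) + 5/(2*(1 + 2*3**2)) = 13794 + 5/(2*(1 + 2*9)) = 13794 + 5/(2*(1 + 18)) = 13794 + (5/2)/19 = 13794 + (5/2)*(1/19) = 13794 + 5/38 = 524177/38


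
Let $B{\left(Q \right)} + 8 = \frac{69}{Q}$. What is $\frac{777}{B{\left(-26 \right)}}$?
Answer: $- \frac{20202}{277} \approx -72.931$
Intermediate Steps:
$B{\left(Q \right)} = -8 + \frac{69}{Q}$
$\frac{777}{B{\left(-26 \right)}} = \frac{777}{-8 + \frac{69}{-26}} = \frac{777}{-8 + 69 \left(- \frac{1}{26}\right)} = \frac{777}{-8 - \frac{69}{26}} = \frac{777}{- \frac{277}{26}} = 777 \left(- \frac{26}{277}\right) = - \frac{20202}{277}$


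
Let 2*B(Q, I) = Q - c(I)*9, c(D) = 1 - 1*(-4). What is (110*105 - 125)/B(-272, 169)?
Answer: -22850/317 ≈ -72.082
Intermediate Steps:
c(D) = 5 (c(D) = 1 + 4 = 5)
B(Q, I) = -45/2 + Q/2 (B(Q, I) = (Q - 1*5*9)/2 = (Q - 5*9)/2 = (Q - 45)/2 = (-45 + Q)/2 = -45/2 + Q/2)
(110*105 - 125)/B(-272, 169) = (110*105 - 125)/(-45/2 + (1/2)*(-272)) = (11550 - 125)/(-45/2 - 136) = 11425/(-317/2) = 11425*(-2/317) = -22850/317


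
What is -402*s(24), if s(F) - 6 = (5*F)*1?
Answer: -50652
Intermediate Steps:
s(F) = 6 + 5*F (s(F) = 6 + (5*F)*1 = 6 + 5*F)
-402*s(24) = -402*(6 + 5*24) = -402*(6 + 120) = -402*126 = -50652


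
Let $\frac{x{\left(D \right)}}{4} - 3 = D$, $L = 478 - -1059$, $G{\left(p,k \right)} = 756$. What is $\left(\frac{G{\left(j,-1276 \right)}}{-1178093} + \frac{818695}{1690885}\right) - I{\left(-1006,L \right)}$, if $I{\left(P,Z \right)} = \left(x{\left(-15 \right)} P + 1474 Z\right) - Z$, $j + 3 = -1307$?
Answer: $- \frac{131603556205305902}{56914850923} \approx -2.3123 \cdot 10^{6}$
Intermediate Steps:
$j = -1310$ ($j = -3 - 1307 = -1310$)
$L = 1537$ ($L = 478 + 1059 = 1537$)
$x{\left(D \right)} = 12 + 4 D$
$I{\left(P,Z \right)} = - 48 P + 1473 Z$ ($I{\left(P,Z \right)} = \left(\left(12 + 4 \left(-15\right)\right) P + 1474 Z\right) - Z = \left(\left(12 - 60\right) P + 1474 Z\right) - Z = \left(- 48 P + 1474 Z\right) - Z = - 48 P + 1473 Z$)
$\left(\frac{G{\left(j,-1276 \right)}}{-1178093} + \frac{818695}{1690885}\right) - I{\left(-1006,L \right)} = \left(\frac{756}{-1178093} + \frac{818695}{1690885}\right) - \left(\left(-48\right) \left(-1006\right) + 1473 \cdot 1537\right) = \left(756 \left(- \frac{1}{1178093}\right) + 818695 \cdot \frac{1}{1690885}\right) - \left(48288 + 2264001\right) = \left(- \frac{108}{168299} + \frac{163739}{338177}\right) - 2312289 = \frac{27520586845}{56914850923} - 2312289 = - \frac{131603556205305902}{56914850923}$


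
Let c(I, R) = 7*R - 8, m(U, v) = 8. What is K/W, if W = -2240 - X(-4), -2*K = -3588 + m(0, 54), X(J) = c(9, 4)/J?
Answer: -358/447 ≈ -0.80089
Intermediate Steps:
c(I, R) = -8 + 7*R
X(J) = 20/J (X(J) = (-8 + 7*4)/J = (-8 + 28)/J = 20/J)
K = 1790 (K = -(-3588 + 8)/2 = -½*(-3580) = 1790)
W = -2235 (W = -2240 - 20/(-4) = -2240 - 20*(-1)/4 = -2240 - 1*(-5) = -2240 + 5 = -2235)
K/W = 1790/(-2235) = 1790*(-1/2235) = -358/447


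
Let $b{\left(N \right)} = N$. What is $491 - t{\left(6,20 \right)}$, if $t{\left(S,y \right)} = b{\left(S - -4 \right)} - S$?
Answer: $487$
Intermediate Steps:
$t{\left(S,y \right)} = 4$ ($t{\left(S,y \right)} = \left(S - -4\right) - S = \left(S + 4\right) - S = \left(4 + S\right) - S = 4$)
$491 - t{\left(6,20 \right)} = 491 - 4 = 487$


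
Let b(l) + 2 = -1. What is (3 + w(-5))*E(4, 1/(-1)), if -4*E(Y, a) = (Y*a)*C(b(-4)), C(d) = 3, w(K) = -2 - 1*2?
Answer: -3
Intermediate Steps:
b(l) = -3 (b(l) = -2 - 1 = -3)
w(K) = -4 (w(K) = -2 - 2 = -4)
E(Y, a) = -3*Y*a/4 (E(Y, a) = -Y*a*3/4 = -3*Y*a/4)
(3 + w(-5))*E(4, 1/(-1)) = (3 - 4)*(-¾*4/(-1)) = -(-3)*4*(-1)/4 = -1*3 = -3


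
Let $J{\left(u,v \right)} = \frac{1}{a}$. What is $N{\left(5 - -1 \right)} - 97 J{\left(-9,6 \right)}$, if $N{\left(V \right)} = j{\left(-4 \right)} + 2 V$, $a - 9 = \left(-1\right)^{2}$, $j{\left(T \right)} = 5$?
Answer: $\frac{73}{10} \approx 7.3$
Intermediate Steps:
$a = 10$ ($a = 9 + \left(-1\right)^{2} = 9 + 1 = 10$)
$J{\left(u,v \right)} = \frac{1}{10}$
$N{\left(V \right)} = 5 + 2 V$
$N{\left(5 - -1 \right)} - 97 J{\left(-9,6 \right)} = \left(5 + 2 \left(5 - -1\right)\right) - \frac{97}{10} = \left(5 + 2 \left(5 + 1\right)\right) - \frac{97}{10} = \left(5 + 2 \cdot 6\right) - \frac{97}{10} = \left(5 + 12\right) - \frac{97}{10} = 17 - \frac{97}{10} = \frac{73}{10}$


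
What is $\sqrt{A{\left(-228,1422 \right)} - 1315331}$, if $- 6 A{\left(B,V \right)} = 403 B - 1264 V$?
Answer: $3 i \sqrt{111161} \approx 1000.2 i$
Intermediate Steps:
$A{\left(B,V \right)} = - \frac{403 B}{6} + \frac{632 V}{3}$ ($A{\left(B,V \right)} = - \frac{403 B - 1264 V}{6} = - \frac{- 1264 V + 403 B}{6} = - \frac{403 B}{6} + \frac{632 V}{3}$)
$\sqrt{A{\left(-228,1422 \right)} - 1315331} = \sqrt{\left(\left(- \frac{403}{6}\right) \left(-228\right) + \frac{632}{3} \cdot 1422\right) - 1315331} = \sqrt{\left(15314 + 299568\right) - 1315331} = \sqrt{314882 - 1315331} = \sqrt{-1000449} = 3 i \sqrt{111161}$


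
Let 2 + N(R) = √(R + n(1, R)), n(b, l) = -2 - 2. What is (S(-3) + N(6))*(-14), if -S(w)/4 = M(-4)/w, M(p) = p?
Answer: 308/3 - 14*√2 ≈ 82.868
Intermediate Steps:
n(b, l) = -4
N(R) = -2 + √(-4 + R) (N(R) = -2 + √(R - 4) = -2 + √(-4 + R))
S(w) = 16/w (S(w) = -(-16)/w = 16/w)
(S(-3) + N(6))*(-14) = (16/(-3) + (-2 + √(-4 + 6)))*(-14) = (16*(-⅓) + (-2 + √2))*(-14) = (-16/3 + (-2 + √2))*(-14) = (-22/3 + √2)*(-14) = 308/3 - 14*√2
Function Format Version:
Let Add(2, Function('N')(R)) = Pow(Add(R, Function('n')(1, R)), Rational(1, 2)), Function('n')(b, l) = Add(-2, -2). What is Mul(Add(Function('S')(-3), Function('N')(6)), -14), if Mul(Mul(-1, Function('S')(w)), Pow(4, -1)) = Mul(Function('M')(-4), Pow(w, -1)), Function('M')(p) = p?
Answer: Add(Rational(308, 3), Mul(-14, Pow(2, Rational(1, 2)))) ≈ 82.868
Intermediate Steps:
Function('n')(b, l) = -4
Function('N')(R) = Add(-2, Pow(Add(-4, R), Rational(1, 2))) (Function('N')(R) = Add(-2, Pow(Add(R, -4), Rational(1, 2))) = Add(-2, Pow(Add(-4, R), Rational(1, 2))))
Function('S')(w) = Mul(16, Pow(w, -1)) (Function('S')(w) = Mul(-4, Mul(-4, Pow(w, -1))) = Mul(16, Pow(w, -1)))
Mul(Add(Function('S')(-3), Function('N')(6)), -14) = Mul(Add(Mul(16, Pow(-3, -1)), Add(-2, Pow(Add(-4, 6), Rational(1, 2)))), -14) = Mul(Add(Mul(16, Rational(-1, 3)), Add(-2, Pow(2, Rational(1, 2)))), -14) = Mul(Add(Rational(-16, 3), Add(-2, Pow(2, Rational(1, 2)))), -14) = Mul(Add(Rational(-22, 3), Pow(2, Rational(1, 2))), -14) = Add(Rational(308, 3), Mul(-14, Pow(2, Rational(1, 2))))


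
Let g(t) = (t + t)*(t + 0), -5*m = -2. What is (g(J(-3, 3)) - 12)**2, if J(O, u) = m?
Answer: 85264/625 ≈ 136.42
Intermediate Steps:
m = 2/5 (m = -1/5*(-2) = 2/5 ≈ 0.40000)
J(O, u) = 2/5
g(t) = 2*t**2 (g(t) = (2*t)*t = 2*t**2)
(g(J(-3, 3)) - 12)**2 = (2*(2/5)**2 - 12)**2 = (2*(4/25) - 12)**2 = (8/25 - 12)**2 = (-292/25)**2 = 85264/625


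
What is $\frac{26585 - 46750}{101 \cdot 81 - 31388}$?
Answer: $\frac{20165}{23207} \approx 0.86892$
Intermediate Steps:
$\frac{26585 - 46750}{101 \cdot 81 - 31388} = - \frac{20165}{8181 - 31388} = - \frac{20165}{-23207} = \left(-20165\right) \left(- \frac{1}{23207}\right) = \frac{20165}{23207}$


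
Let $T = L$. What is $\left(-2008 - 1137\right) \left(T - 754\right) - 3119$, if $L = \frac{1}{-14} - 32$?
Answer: $\frac{34567059}{14} \approx 2.4691 \cdot 10^{6}$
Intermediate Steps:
$L = - \frac{449}{14}$ ($L = - \frac{1}{14} - 32 = - \frac{449}{14} \approx -32.071$)
$T = - \frac{449}{14} \approx -32.071$
$\left(-2008 - 1137\right) \left(T - 754\right) - 3119 = \left(-2008 - 1137\right) \left(- \frac{449}{14} - 754\right) - 3119 = \left(-3145\right) \left(- \frac{11005}{14}\right) - 3119 = \frac{34610725}{14} - 3119 = \frac{34567059}{14}$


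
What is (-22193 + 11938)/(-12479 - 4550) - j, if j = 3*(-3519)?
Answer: 179785408/17029 ≈ 10558.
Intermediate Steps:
j = -10557
(-22193 + 11938)/(-12479 - 4550) - j = (-22193 + 11938)/(-12479 - 4550) - 1*(-10557) = -10255/(-17029) + 10557 = -10255*(-1/17029) + 10557 = 10255/17029 + 10557 = 179785408/17029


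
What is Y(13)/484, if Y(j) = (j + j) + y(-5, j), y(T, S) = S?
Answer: 39/484 ≈ 0.080579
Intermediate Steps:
Y(j) = 3*j (Y(j) = (j + j) + j = 2*j + j = 3*j)
Y(13)/484 = (3*13)/484 = 39*(1/484) = 39/484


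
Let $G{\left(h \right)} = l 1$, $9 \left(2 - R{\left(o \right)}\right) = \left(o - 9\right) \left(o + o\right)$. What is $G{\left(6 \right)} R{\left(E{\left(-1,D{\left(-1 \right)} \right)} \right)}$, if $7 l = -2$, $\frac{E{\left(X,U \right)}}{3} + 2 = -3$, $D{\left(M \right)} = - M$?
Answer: $\frac{156}{7} \approx 22.286$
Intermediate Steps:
$E{\left(X,U \right)} = -15$ ($E{\left(X,U \right)} = -6 + 3 \left(-3\right) = -6 - 9 = -15$)
$l = - \frac{2}{7}$ ($l = \frac{1}{7} \left(-2\right) = - \frac{2}{7} \approx -0.28571$)
$R{\left(o \right)} = 2 - \frac{2 o \left(-9 + o\right)}{9}$ ($R{\left(o \right)} = 2 - \frac{\left(o - 9\right) \left(o + o\right)}{9} = 2 - \frac{\left(-9 + o\right) 2 o}{9} = 2 - \frac{2 o \left(-9 + o\right)}{9}$)
$G{\left(h \right)} = - \frac{2}{7}$ ($G{\left(h \right)} = \left(- \frac{2}{7}\right) 1 = - \frac{2}{7}$)
$G{\left(6 \right)} R{\left(E{\left(-1,D{\left(-1 \right)} \right)} \right)} = - \frac{2 \left(2 + 2 \left(-15\right) - \frac{2 \left(-15\right)^{2}}{9}\right)}{7} = - \frac{2 \left(2 - 30 - 50\right)}{7} = \left(- \frac{2}{7}\right) \left(-78\right) = \frac{156}{7}$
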